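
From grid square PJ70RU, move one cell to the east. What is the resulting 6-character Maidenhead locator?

PJ70su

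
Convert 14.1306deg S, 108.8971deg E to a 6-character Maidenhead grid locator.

OH45ku

Add 180° to longitude and 90° to latitude: 288.8971, 75.8694.
Field: 288.8971/20 → 14 → O, 75.8694/10 → 7 → H; chars OH.
Square: 8.8971/2 → 4, 5.8694/1 → 5; chars 45.
Subsquare: 0.8971/0.0833333 → 10 → k, 0.8694/0.0416667 → 20 → u; chars ku.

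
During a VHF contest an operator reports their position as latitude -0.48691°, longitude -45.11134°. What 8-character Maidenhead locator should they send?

Offset from 180°W / 90°S: lon 134.88866°, lat 89.51309°.
Field: lon ⌊134.88866/20⌋ = 6 → G; lat ⌊89.51309/10⌋ = 8 → I.
Square: lon ⌊14.88866/2⌋ = 7; lat ⌊9.51309/1⌋ = 9.
Subsquare: lon ⌊0.88866/0.0833333⌋ = 10 → k; lat ⌊0.51309/0.0416667⌋ = 12 → m.
Extended square: lon ⌊0.05533/0.00833333⌋ = 6; lat ⌊0.01309/0.00416667⌋ = 3.

GI79km63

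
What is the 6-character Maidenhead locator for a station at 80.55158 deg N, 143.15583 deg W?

BR80kn

Offset from 180°W / 90°S: lon 36.8442°, lat 170.5516°.
Field (20°×10°, letters A–R): 36.8442/20 → 1 → B, 170.5516/10 → 17 → R; chars BR.
Square (2°×1°, digits 0–9): 16.8442/2 → 8, 0.5516/1 → 0; chars 80.
Subsquare (5′×2.5′, letters a–x): 0.8442/0.0833333 → 10 → k, 0.5516/0.0416667 → 13 → n; chars kn.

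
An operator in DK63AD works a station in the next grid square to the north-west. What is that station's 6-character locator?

DK53xe

Longitude subsquare a = 0; −1 → -1, wraps to 23 = x, carry into square.
Longitude square 6; −1 → 5.
Latitude subsquare d = 3; +1 → 4 = e.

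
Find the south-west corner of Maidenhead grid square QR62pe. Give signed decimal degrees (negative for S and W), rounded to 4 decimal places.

Field Q=16, R=17: +16·20° lon, +17·10° lat → SW at lon 140°, lat 80°.
Square 6, 2: +6·2° lon, +2·1° lat → SW at lon 152°, lat 82°.
Subsquare p=15, e=4: +15·0.0833333° lon, +4·0.0416667° lat → SW at lon 153.25°, lat 82.1667°.
latitude 82.1667, longitude 153.2500.

82.1667, 153.2500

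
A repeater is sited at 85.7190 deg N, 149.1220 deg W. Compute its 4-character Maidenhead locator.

BR55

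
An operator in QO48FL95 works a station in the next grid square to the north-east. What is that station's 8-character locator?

Longitude extended square 9; +1 → 10, wraps to 0, carry into subsquare.
Longitude subsquare f = 5; +1 → 6 = g.
Latitude extended square 5; +1 → 6.

QO48gl06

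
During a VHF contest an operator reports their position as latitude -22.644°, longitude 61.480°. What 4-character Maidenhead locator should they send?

Add 180° to longitude and 90° to latitude: 241.48, 67.36.
Field: 241.48/20 → 12 → M, 67.36/10 → 6 → G; chars MG.
Square: 1.48/2 → 0, 7.36/1 → 7; chars 07.

MG07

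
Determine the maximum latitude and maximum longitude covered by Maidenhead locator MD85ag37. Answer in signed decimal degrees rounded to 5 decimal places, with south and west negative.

-54.71667, 76.03333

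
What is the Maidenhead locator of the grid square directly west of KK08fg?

KK08eg

Longitude subsquare f = 5; −1 → 4 = e.
The latitude characters are unchanged.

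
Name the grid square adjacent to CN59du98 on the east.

Longitude extended square 9; +1 → 10, wraps to 0, carry into subsquare.
Longitude subsquare d = 3; +1 → 4 = e.
The latitude characters are unchanged.

CN59eu08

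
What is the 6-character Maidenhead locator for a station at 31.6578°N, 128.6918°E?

Shift to the Maidenhead origin (180°W, 90°S): lon 308.6918, lat 121.6578.
Field: lon ⌊308.6918/20⌋ = 15 → P; lat ⌊121.6578/10⌋ = 12 → M.
Square: lon ⌊8.6918/2⌋ = 4; lat ⌊1.6578/1⌋ = 1.
Subsquare: lon ⌊0.6918/0.0833333⌋ = 8 → i; lat ⌊0.6578/0.0416667⌋ = 15 → p.

PM41ip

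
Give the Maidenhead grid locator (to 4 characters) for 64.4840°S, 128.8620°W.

CC55

Shift to the Maidenhead origin (180°W, 90°S): lon 51.14, lat 25.52.
Field: lon ⌊51.14/20⌋ = 2 → C; lat ⌊25.52/10⌋ = 2 → C.
Square: lon ⌊11.14/2⌋ = 5; lat ⌊5.52/1⌋ = 5.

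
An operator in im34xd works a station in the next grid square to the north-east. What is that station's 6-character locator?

Longitude subsquare x = 23; +1 → 24, wraps to 0 = a, carry into square.
Longitude square 3; +1 → 4.
Latitude subsquare d = 3; +1 → 4 = e.

IM44ae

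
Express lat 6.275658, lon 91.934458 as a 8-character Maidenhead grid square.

Offset from 180°W / 90°S: lon 271.93446°, lat 96.27566°.
Field: lon ⌊271.93446/20⌋ = 13 → N; lat ⌊96.27566/10⌋ = 9 → J.
Square: lon ⌊11.93446/2⌋ = 5; lat ⌊6.27566/1⌋ = 6.
Subsquare: lon ⌊1.93446/0.0833333⌋ = 23 → x; lat ⌊0.27566/0.0416667⌋ = 6 → g.
Extended square: lon ⌊0.01779/0.00833333⌋ = 2; lat ⌊0.02566/0.00416667⌋ = 6.

NJ56xg26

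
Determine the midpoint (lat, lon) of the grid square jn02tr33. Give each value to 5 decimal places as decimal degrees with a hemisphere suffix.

42.72292° N, 1.61250° E

Field J=9, N=13: +9·20° lon, +13·10° lat → SW at lon 0°, lat 40°.
Square 0, 2: +0·2° lon, +2·1° lat → SW at lon 0°, lat 42°.
Subsquare t=19, r=17: +19·0.0833333° lon, +17·0.0416667° lat → SW at lon 1.58333°, lat 42.7083°.
Extended square 3, 3: +3·0.00833333° lon, +3·0.00416667° lat → SW at lon 1.60833°, lat 42.7208°.
Cell spans 0.00833333° lon × 0.00416667° lat. Centre is SW corner plus half of each.
latitude 42.72292° N, longitude 1.61250° E.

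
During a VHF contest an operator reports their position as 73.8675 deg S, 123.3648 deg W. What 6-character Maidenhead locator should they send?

CB86hd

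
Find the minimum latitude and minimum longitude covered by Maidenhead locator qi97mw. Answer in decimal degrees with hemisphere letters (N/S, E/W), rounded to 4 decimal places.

2.0833° S, 159.0000° E

Field Q=16, I=8: +16·20° lon, +8·10° lat → SW at lon 140°, lat -10°.
Square 9, 7: +9·2° lon, +7·1° lat → SW at lon 158°, lat -3°.
Subsquare m=12, w=22: +12·0.0833333° lon, +22·0.0416667° lat → SW at lon 159°, lat -2.08333°.
latitude 2.0833° S, longitude 159.0000° E.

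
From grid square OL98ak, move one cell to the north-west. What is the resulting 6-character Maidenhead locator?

OL88xl

Longitude subsquare a = 0; −1 → -1, wraps to 23 = x, carry into square.
Longitude square 9; −1 → 8.
Latitude subsquare k = 10; +1 → 11 = l.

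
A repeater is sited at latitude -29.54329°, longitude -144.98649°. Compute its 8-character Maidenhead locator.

Add 180° to longitude and 90° to latitude: 35.01351, 60.45671.
Field: lon ⌊35.01351/20⌋ = 1 → B; lat ⌊60.45671/10⌋ = 6 → G.
Square: lon ⌊15.01351/2⌋ = 7; lat ⌊0.45671/1⌋ = 0.
Subsquare: lon ⌊1.01351/0.0833333⌋ = 12 → m; lat ⌊0.45671/0.0416667⌋ = 10 → k.
Extended square: lon ⌊0.01351/0.00833333⌋ = 1; lat ⌊0.04004/0.00416667⌋ = 9.

BG70mk19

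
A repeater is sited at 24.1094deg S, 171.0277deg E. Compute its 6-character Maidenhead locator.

Offset from 180°W / 90°S: lon 351.0277°, lat 65.8906°.
Field: 351.0277/20 → 17 → R, 65.8906/10 → 6 → G; chars RG.
Square: 11.0277/2 → 5, 5.8906/1 → 5; chars 55.
Subsquare: 1.0277/0.0833333 → 12 → m, 0.8906/0.0416667 → 21 → v; chars mv.

RG55mv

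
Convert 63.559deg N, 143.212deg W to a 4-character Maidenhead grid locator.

BP83

Offset from 180°W / 90°S: lon 36.79°, lat 153.56°.
Field: 36.79/20 → 1 → B, 153.56/10 → 15 → P; chars BP.
Square: 16.79/2 → 8, 3.56/1 → 3; chars 83.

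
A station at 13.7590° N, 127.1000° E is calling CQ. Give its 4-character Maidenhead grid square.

PK33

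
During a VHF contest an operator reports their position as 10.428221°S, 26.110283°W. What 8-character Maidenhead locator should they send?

HH69wn67

Offset from 180°W / 90°S: lon 153.88972°, lat 79.57178°.
Field (20°×10°, letters A–R): 153.88972/20 → 7 → H, 79.57178/10 → 7 → H; chars HH.
Square (2°×1°, digits 0–9): 13.88972/2 → 6, 9.57178/1 → 9; chars 69.
Subsquare (5′×2.5′, letters a–x): 1.88972/0.0833333 → 22 → w, 0.57178/0.0416667 → 13 → n; chars wn.
Extended square (30″×15″, digits 0–9): 0.05638/0.00833333 → 6, 0.03011/0.00416667 → 7; chars 67.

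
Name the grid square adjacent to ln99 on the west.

LN89

Longitude square 9; −1 → 8.
The latitude characters are unchanged.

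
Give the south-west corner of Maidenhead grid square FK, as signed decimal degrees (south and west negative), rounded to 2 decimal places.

10.00, -80.00

Field F=5, K=10: +5·20° lon, +10·10° lat → SW at lon -80°, lat 10°.
latitude 10.00, longitude -80.00.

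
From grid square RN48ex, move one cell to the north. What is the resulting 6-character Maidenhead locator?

RN49ea

Latitude subsquare x = 23; +1 → 24, wraps to 0 = a, carry into square.
Latitude square 8; +1 → 9.
The longitude characters are unchanged.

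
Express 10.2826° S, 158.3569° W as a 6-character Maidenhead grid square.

BH09tr

Shift to the Maidenhead origin (180°W, 90°S): lon 21.6431, lat 79.7174.
Field: 21.6431/20 → 1 → B, 79.7174/10 → 7 → H; chars BH.
Square: 1.6431/2 → 0, 9.7174/1 → 9; chars 09.
Subsquare: 1.6431/0.0833333 → 19 → t, 0.7174/0.0416667 → 17 → r; chars tr.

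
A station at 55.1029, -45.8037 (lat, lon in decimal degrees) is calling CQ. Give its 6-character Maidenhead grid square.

Add 180° to longitude and 90° to latitude: 134.1963, 145.1029.
Field: lon ⌊134.1963/20⌋ = 6 → G; lat ⌊145.1029/10⌋ = 14 → O.
Square: lon ⌊14.1963/2⌋ = 7; lat ⌊5.1029/1⌋ = 5.
Subsquare: lon ⌊0.1963/0.0833333⌋ = 2 → c; lat ⌊0.1029/0.0416667⌋ = 2 → c.

GO75cc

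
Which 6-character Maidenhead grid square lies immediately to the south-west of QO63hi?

Longitude subsquare h = 7; −1 → 6 = g.
Latitude subsquare i = 8; −1 → 7 = h.

QO63gh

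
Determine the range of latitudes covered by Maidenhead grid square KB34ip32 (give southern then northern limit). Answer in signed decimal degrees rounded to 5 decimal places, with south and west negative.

Field K=10, B=1: +10·20° lon, +1·10° lat → SW at lon 20°, lat -80°.
Square 3, 4: +3·2° lon, +4·1° lat → SW at lon 26°, lat -76°.
Subsquare i=8, p=15: +8·0.0833333° lon, +15·0.0416667° lat → SW at lon 26.6667°, lat -75.375°.
Extended square 3, 2: +3·0.00833333° lon, +2·0.00416667° lat → SW at lon 26.6917°, lat -75.3667°.
Cell spans 0.00833333° lon × 0.00416667° lat.
south -75.36667, north -75.36250.

-75.36667, -75.36250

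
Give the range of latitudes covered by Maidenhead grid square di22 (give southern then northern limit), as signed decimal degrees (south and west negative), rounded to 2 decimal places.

Field D=3, I=8: +3·20° lon, +8·10° lat → SW at lon -120°, lat -10°.
Square 2, 2: +2·2° lon, +2·1° lat → SW at lon -116°, lat -8°.
Cell spans 2° lon × 1° lat.
south -8.00, north -7.00.

-8.00, -7.00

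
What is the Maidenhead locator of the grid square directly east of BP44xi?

BP54ai

Longitude subsquare x = 23; +1 → 24, wraps to 0 = a, carry into square.
Longitude square 4; +1 → 5.
The latitude characters are unchanged.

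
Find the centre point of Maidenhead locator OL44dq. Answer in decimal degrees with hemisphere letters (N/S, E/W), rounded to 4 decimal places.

24.6875° N, 108.2917° E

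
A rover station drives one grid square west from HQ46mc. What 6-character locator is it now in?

HQ46lc

Longitude subsquare m = 12; −1 → 11 = l.
The latitude characters are unchanged.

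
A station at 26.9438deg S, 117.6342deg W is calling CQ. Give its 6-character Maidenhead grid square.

DG13eb

Shift to the Maidenhead origin (180°W, 90°S): lon 62.3658, lat 63.0562.
Field: lon ⌊62.3658/20⌋ = 3 → D; lat ⌊63.0562/10⌋ = 6 → G.
Square: lon ⌊2.3658/2⌋ = 1; lat ⌊3.0562/1⌋ = 3.
Subsquare: lon ⌊0.3658/0.0833333⌋ = 4 → e; lat ⌊0.0562/0.0416667⌋ = 1 → b.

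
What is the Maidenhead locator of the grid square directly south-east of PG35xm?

Longitude subsquare x = 23; +1 → 24, wraps to 0 = a, carry into square.
Longitude square 3; +1 → 4.
Latitude subsquare m = 12; −1 → 11 = l.

PG45al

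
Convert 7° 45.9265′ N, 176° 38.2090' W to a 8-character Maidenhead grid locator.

AJ17qs33

Shift to the Maidenhead origin (180°W, 90°S): lon 3.36318, lat 97.76544.
Field: lon ⌊3.36318/20⌋ = 0 → A; lat ⌊97.76544/10⌋ = 9 → J.
Square: lon ⌊3.36318/2⌋ = 1; lat ⌊7.76544/1⌋ = 7.
Subsquare: lon ⌊1.36318/0.0833333⌋ = 16 → q; lat ⌊0.76544/0.0416667⌋ = 18 → s.
Extended square: lon ⌊0.02985/0.00833333⌋ = 3; lat ⌊0.01544/0.00416667⌋ = 3.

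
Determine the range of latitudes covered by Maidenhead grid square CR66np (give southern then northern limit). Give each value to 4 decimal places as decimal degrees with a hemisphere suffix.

86.6250° N, 86.6667° N

Field C=2, R=17: +2·20° lon, +17·10° lat → SW at lon -140°, lat 80°.
Square 6, 6: +6·2° lon, +6·1° lat → SW at lon -128°, lat 86°.
Subsquare n=13, p=15: +13·0.0833333° lon, +15·0.0416667° lat → SW at lon -126.917°, lat 86.625°.
Cell spans 0.0833333° lon × 0.0416667° lat.
south 86.6250° N, north 86.6667° N.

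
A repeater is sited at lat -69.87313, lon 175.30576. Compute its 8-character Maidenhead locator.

Offset from 180°W / 90°S: lon 355.30576°, lat 20.12687°.
Field: 355.30576/20 → 17 → R, 20.12687/10 → 2 → C; chars RC.
Square: 15.30576/2 → 7, 0.12687/1 → 0; chars 70.
Subsquare: 1.30576/0.0833333 → 15 → p, 0.12687/0.0416667 → 3 → d; chars pd.
Extended square: 0.05576/0.00833333 → 6, 0.00187/0.00416667 → 0; chars 60.

RC70pd60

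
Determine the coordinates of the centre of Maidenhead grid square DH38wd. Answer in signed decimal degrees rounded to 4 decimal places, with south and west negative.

Field D=3, H=7: +3·20° lon, +7·10° lat → SW at lon -120°, lat -20°.
Square 3, 8: +3·2° lon, +8·1° lat → SW at lon -114°, lat -12°.
Subsquare w=22, d=3: +22·0.0833333° lon, +3·0.0416667° lat → SW at lon -112.167°, lat -11.875°.
Cell spans 0.0833333° lon × 0.0416667° lat. Centre is SW corner plus half of each.
latitude -11.8542, longitude -112.1250.

-11.8542, -112.1250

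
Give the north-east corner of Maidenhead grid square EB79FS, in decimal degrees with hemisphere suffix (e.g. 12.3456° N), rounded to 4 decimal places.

70.2083° S, 85.5000° W

Field E=4, B=1: +4·20° lon, +1·10° lat → SW at lon -100°, lat -80°.
Square 7, 9: +7·2° lon, +9·1° lat → SW at lon -86°, lat -71°.
Subsquare f=5, s=18: +5·0.0833333° lon, +18·0.0416667° lat → SW at lon -85.5833°, lat -70.25°.
Cell spans 0.0833333° lon × 0.0416667° lat. NE corner is SW corner plus one full cell.
latitude 70.2083° S, longitude 85.5000° W.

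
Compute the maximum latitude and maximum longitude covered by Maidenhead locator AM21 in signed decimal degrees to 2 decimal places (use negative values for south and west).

Field A=0, M=12: +0·20° lon, +12·10° lat → SW at lon -180°, lat 30°.
Square 2, 1: +2·2° lon, +1·1° lat → SW at lon -176°, lat 31°.
Cell spans 2° lon × 1° lat. NE corner is SW corner plus one full cell.
latitude 32.00, longitude -174.00.

32.00, -174.00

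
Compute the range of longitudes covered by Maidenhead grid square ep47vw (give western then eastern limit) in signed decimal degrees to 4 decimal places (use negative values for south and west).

Field E=4, P=15: +4·20° lon, +15·10° lat → SW at lon -100°, lat 60°.
Square 4, 7: +4·2° lon, +7·1° lat → SW at lon -92°, lat 67°.
Subsquare v=21, w=22: +21·0.0833333° lon, +22·0.0416667° lat → SW at lon -90.25°, lat 67.9167°.
Cell spans 0.0833333° lon × 0.0416667° lat.
west -90.2500, east -90.1667.

-90.2500, -90.1667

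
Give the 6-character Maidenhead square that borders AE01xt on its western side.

Longitude subsquare x = 23; −1 → 22 = w.
The latitude characters are unchanged.

AE01wt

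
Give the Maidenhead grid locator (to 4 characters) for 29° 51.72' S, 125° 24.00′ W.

Add 180° to longitude and 90° to latitude: 54.60, 60.14.
Field (20°×10°, letters A–R): lon ⌊54.60/20⌋ = 2 → C; lat ⌊60.14/10⌋ = 6 → G.
Square (2°×1°, digits 0–9): lon ⌊14.60/2⌋ = 7; lat ⌊0.14/1⌋ = 0.

CG70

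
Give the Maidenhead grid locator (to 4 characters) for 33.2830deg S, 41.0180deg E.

LF06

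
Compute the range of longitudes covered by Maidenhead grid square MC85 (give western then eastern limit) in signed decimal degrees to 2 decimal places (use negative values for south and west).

Field M=12, C=2: +12·20° lon, +2·10° lat → SW at lon 60°, lat -70°.
Square 8, 5: +8·2° lon, +5·1° lat → SW at lon 76°, lat -65°.
Cell spans 2° lon × 1° lat.
west 76.00, east 78.00.

76.00, 78.00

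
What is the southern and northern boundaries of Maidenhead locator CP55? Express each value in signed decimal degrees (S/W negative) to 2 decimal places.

65.00, 66.00

Field C=2, P=15: +2·20° lon, +15·10° lat → SW at lon -140°, lat 60°.
Square 5, 5: +5·2° lon, +5·1° lat → SW at lon -130°, lat 65°.
Cell spans 2° lon × 1° lat.
south 65.00, north 66.00.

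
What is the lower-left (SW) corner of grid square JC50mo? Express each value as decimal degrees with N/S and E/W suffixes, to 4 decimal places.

69.4167° S, 11.0000° E

Field J=9, C=2: +9·20° lon, +2·10° lat → SW at lon 0°, lat -70°.
Square 5, 0: +5·2° lon, +0·1° lat → SW at lon 10°, lat -70°.
Subsquare m=12, o=14: +12·0.0833333° lon, +14·0.0416667° lat → SW at lon 11°, lat -69.4167°.
latitude 69.4167° S, longitude 11.0000° E.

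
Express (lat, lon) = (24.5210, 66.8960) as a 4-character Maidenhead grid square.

ML34

Shift to the Maidenhead origin (180°W, 90°S): lon 246.90, lat 114.52.
Field: 246.90/20 → 12 → M, 114.52/10 → 11 → L; chars ML.
Square: 6.90/2 → 3, 4.52/1 → 4; chars 34.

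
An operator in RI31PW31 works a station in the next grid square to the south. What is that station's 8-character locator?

Latitude extended square 1; −1 → 0.
The longitude characters are unchanged.

RI31pw30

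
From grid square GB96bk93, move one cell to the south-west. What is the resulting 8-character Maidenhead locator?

Longitude extended square 9; −1 → 8.
Latitude extended square 3; −1 → 2.

GB96bk82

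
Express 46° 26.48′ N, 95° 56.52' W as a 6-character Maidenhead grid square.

Add 180° to longitude and 90° to latitude: 84.0580, 136.4413.
Field: lon ⌊84.0580/20⌋ = 4 → E; lat ⌊136.4413/10⌋ = 13 → N.
Square: lon ⌊4.0580/2⌋ = 2; lat ⌊6.4413/1⌋ = 6.
Subsquare: lon ⌊0.0580/0.0833333⌋ = 0 → a; lat ⌊0.4413/0.0416667⌋ = 10 → k.

EN26ak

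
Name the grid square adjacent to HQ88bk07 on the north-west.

Longitude extended square 0; −1 → -1, wraps to 9, carry into subsquare.
Longitude subsquare b = 1; −1 → 0 = a.
Latitude extended square 7; +1 → 8.

HQ88ak98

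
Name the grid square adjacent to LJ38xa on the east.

LJ48aa

Longitude subsquare x = 23; +1 → 24, wraps to 0 = a, carry into square.
Longitude square 3; +1 → 4.
The latitude characters are unchanged.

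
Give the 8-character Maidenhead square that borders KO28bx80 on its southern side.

Latitude extended square 0; −1 → -1, wraps to 9, carry into subsquare.
Latitude subsquare x = 23; −1 → 22 = w.
The longitude characters are unchanged.

KO28bw89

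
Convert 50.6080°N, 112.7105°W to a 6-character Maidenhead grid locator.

DO30po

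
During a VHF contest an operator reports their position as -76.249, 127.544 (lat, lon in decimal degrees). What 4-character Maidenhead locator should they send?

Shift to the Maidenhead origin (180°W, 90°S): lon 307.54, lat 13.75.
Field: lon ⌊307.54/20⌋ = 15 → P; lat ⌊13.75/10⌋ = 1 → B.
Square: lon ⌊7.54/2⌋ = 3; lat ⌊3.75/1⌋ = 3.

PB33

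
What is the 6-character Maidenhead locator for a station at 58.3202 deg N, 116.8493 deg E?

OO88kh

Shift to the Maidenhead origin (180°W, 90°S): lon 296.8493, lat 148.3202.
Field (20°×10°, letters A–R): lon ⌊296.8493/20⌋ = 14 → O; lat ⌊148.3202/10⌋ = 14 → O.
Square (2°×1°, digits 0–9): lon ⌊16.8493/2⌋ = 8; lat ⌊8.3202/1⌋ = 8.
Subsquare (5′×2.5′, letters a–x): lon ⌊0.8493/0.0833333⌋ = 10 → k; lat ⌊0.3202/0.0416667⌋ = 7 → h.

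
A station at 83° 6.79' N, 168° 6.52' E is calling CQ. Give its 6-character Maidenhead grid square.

Add 180° to longitude and 90° to latitude: 348.1087, 173.1132.
Field (20°×10°, letters A–R): lon ⌊348.1087/20⌋ = 17 → R; lat ⌊173.1132/10⌋ = 17 → R.
Square (2°×1°, digits 0–9): lon ⌊8.1087/2⌋ = 4; lat ⌊3.1132/1⌋ = 3.
Subsquare (5′×2.5′, letters a–x): lon ⌊0.1087/0.0833333⌋ = 1 → b; lat ⌊0.1132/0.0416667⌋ = 2 → c.

RR43bc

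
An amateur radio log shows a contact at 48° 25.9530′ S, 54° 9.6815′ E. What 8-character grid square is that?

LE71bn96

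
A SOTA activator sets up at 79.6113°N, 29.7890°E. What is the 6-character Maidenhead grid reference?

KQ49vo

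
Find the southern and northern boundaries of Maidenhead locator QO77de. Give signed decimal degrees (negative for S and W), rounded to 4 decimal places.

57.1667, 57.2083

Field Q=16, O=14: +16·20° lon, +14·10° lat → SW at lon 140°, lat 50°.
Square 7, 7: +7·2° lon, +7·1° lat → SW at lon 154°, lat 57°.
Subsquare d=3, e=4: +3·0.0833333° lon, +4·0.0416667° lat → SW at lon 154.25°, lat 57.1667°.
Cell spans 0.0833333° lon × 0.0416667° lat.
south 57.1667, north 57.2083.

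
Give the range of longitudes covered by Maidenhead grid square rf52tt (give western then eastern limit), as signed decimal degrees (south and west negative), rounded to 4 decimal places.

171.5833, 171.6667

Field R=17, F=5: +17·20° lon, +5·10° lat → SW at lon 160°, lat -40°.
Square 5, 2: +5·2° lon, +2·1° lat → SW at lon 170°, lat -38°.
Subsquare t=19, t=19: +19·0.0833333° lon, +19·0.0416667° lat → SW at lon 171.583°, lat -37.2083°.
Cell spans 0.0833333° lon × 0.0416667° lat.
west 171.5833, east 171.6667.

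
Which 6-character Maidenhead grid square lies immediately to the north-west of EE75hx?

Longitude subsquare h = 7; −1 → 6 = g.
Latitude subsquare x = 23; +1 → 24, wraps to 0 = a, carry into square.
Latitude square 5; +1 → 6.

EE76ga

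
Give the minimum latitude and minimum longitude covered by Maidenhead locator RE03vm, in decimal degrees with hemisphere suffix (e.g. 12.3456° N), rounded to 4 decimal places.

Field R=17, E=4: +17·20° lon, +4·10° lat → SW at lon 160°, lat -50°.
Square 0, 3: +0·2° lon, +3·1° lat → SW at lon 160°, lat -47°.
Subsquare v=21, m=12: +21·0.0833333° lon, +12·0.0416667° lat → SW at lon 161.75°, lat -46.5°.
latitude 46.5000° S, longitude 161.7500° E.

46.5000° S, 161.7500° E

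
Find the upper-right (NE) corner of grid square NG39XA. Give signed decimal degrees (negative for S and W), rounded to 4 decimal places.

-20.9583, 88.0000

Field N=13, G=6: +13·20° lon, +6·10° lat → SW at lon 80°, lat -30°.
Square 3, 9: +3·2° lon, +9·1° lat → SW at lon 86°, lat -21°.
Subsquare x=23, a=0: +23·0.0833333° lon, +0·0.0416667° lat → SW at lon 87.9167°, lat -21°.
Cell spans 0.0833333° lon × 0.0416667° lat. NE corner is SW corner plus one full cell.
latitude -20.9583, longitude 88.0000.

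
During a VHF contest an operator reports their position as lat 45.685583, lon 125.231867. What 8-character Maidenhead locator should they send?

Add 180° to longitude and 90° to latitude: 305.23187, 135.68558.
Field: 305.23187/20 → 15 → P, 135.68558/10 → 13 → N; chars PN.
Square: 5.23187/2 → 2, 5.68558/1 → 5; chars 25.
Subsquare: 1.23187/0.0833333 → 14 → o, 0.68558/0.0416667 → 16 → q; chars oq.
Extended square: 0.06520/0.00833333 → 7, 0.01892/0.00416667 → 4; chars 74.

PN25oq74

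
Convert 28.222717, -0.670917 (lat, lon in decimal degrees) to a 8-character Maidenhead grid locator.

Shift to the Maidenhead origin (180°W, 90°S): lon 179.32908, lat 118.22272.
Field (20°×10°, letters A–R): lon ⌊179.32908/20⌋ = 8 → I; lat ⌊118.22272/10⌋ = 11 → L.
Square (2°×1°, digits 0–9): lon ⌊19.32908/2⌋ = 9; lat ⌊8.22272/1⌋ = 8.
Subsquare (5′×2.5′, letters a–x): lon ⌊1.32908/0.0833333⌋ = 15 → p; lat ⌊0.22272/0.0416667⌋ = 5 → f.
Extended square (30″×15″, digits 0–9): lon ⌊0.07908/0.00833333⌋ = 9; lat ⌊0.01438/0.00416667⌋ = 3.

IL98pf93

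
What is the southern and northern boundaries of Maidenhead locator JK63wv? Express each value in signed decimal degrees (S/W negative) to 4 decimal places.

Field J=9, K=10: +9·20° lon, +10·10° lat → SW at lon 0°, lat 10°.
Square 6, 3: +6·2° lon, +3·1° lat → SW at lon 12°, lat 13°.
Subsquare w=22, v=21: +22·0.0833333° lon, +21·0.0416667° lat → SW at lon 13.8333°, lat 13.875°.
Cell spans 0.0833333° lon × 0.0416667° lat.
south 13.8750, north 13.9167.

13.8750, 13.9167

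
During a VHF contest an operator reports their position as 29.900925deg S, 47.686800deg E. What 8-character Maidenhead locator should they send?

LG30uc23

Add 180° to longitude and 90° to latitude: 227.68680, 60.09907.
Field (20°×10°, letters A–R): 227.68680/20 → 11 → L, 60.09907/10 → 6 → G; chars LG.
Square (2°×1°, digits 0–9): 7.68680/2 → 3, 0.09907/1 → 0; chars 30.
Subsquare (5′×2.5′, letters a–x): 1.68680/0.0833333 → 20 → u, 0.09907/0.0416667 → 2 → c; chars uc.
Extended square (30″×15″, digits 0–9): 0.02013/0.00833333 → 2, 0.01574/0.00416667 → 3; chars 23.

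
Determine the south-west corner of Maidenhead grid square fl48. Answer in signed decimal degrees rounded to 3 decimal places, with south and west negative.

28.000, -72.000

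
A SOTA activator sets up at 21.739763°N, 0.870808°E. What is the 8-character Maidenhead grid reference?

Shift to the Maidenhead origin (180°W, 90°S): lon 180.87081, lat 111.73976.
Field: lon ⌊180.87081/20⌋ = 9 → J; lat ⌊111.73976/10⌋ = 11 → L.
Square: lon ⌊0.87081/2⌋ = 0; lat ⌊1.73976/1⌋ = 1.
Subsquare: lon ⌊0.87081/0.0833333⌋ = 10 → k; lat ⌊0.73976/0.0416667⌋ = 17 → r.
Extended square: lon ⌊0.03747/0.00833333⌋ = 4; lat ⌊0.03143/0.00416667⌋ = 7.

JL01kr47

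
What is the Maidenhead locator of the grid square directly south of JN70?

JM79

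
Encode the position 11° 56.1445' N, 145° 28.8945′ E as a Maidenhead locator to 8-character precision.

QK21rw74

Offset from 180°W / 90°S: lon 325.48158°, lat 101.93574°.
Field (20°×10°, letters A–R): lon ⌊325.48158/20⌋ = 16 → Q; lat ⌊101.93574/10⌋ = 10 → K.
Square (2°×1°, digits 0–9): lon ⌊5.48158/2⌋ = 2; lat ⌊1.93574/1⌋ = 1.
Subsquare (5′×2.5′, letters a–x): lon ⌊1.48158/0.0833333⌋ = 17 → r; lat ⌊0.93574/0.0416667⌋ = 22 → w.
Extended square (30″×15″, digits 0–9): lon ⌊0.06491/0.00833333⌋ = 7; lat ⌊0.01908/0.00416667⌋ = 4.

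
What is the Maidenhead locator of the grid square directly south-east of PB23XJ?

PB33ai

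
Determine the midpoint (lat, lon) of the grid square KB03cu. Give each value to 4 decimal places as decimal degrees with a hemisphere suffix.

76.1458° S, 20.2083° E

Field K=10, B=1: +10·20° lon, +1·10° lat → SW at lon 20°, lat -80°.
Square 0, 3: +0·2° lon, +3·1° lat → SW at lon 20°, lat -77°.
Subsquare c=2, u=20: +2·0.0833333° lon, +20·0.0416667° lat → SW at lon 20.1667°, lat -76.1667°.
Cell spans 0.0833333° lon × 0.0416667° lat. Centre is SW corner plus half of each.
latitude 76.1458° S, longitude 20.2083° E.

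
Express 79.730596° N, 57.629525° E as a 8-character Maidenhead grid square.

LQ89tr55

Offset from 180°W / 90°S: lon 237.62953°, lat 169.73060°.
Field: lon ⌊237.62953/20⌋ = 11 → L; lat ⌊169.73060/10⌋ = 16 → Q.
Square: lon ⌊17.62953/2⌋ = 8; lat ⌊9.73060/1⌋ = 9.
Subsquare: lon ⌊1.62953/0.0833333⌋ = 19 → t; lat ⌊0.73060/0.0416667⌋ = 17 → r.
Extended square: lon ⌊0.04619/0.00833333⌋ = 5; lat ⌊0.02226/0.00416667⌋ = 5.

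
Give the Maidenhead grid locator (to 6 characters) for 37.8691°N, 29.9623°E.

KM47xu

Add 180° to longitude and 90° to latitude: 209.9623, 127.8691.
Field (20°×10°, letters A–R): 209.9623/20 → 10 → K, 127.8691/10 → 12 → M; chars KM.
Square (2°×1°, digits 0–9): 9.9623/2 → 4, 7.8691/1 → 7; chars 47.
Subsquare (5′×2.5′, letters a–x): 1.9623/0.0833333 → 23 → x, 0.8691/0.0416667 → 20 → u; chars xu.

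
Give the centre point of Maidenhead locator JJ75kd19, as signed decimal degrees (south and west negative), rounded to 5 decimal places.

Field J=9, J=9: +9·20° lon, +9·10° lat → SW at lon 0°, lat 0°.
Square 7, 5: +7·2° lon, +5·1° lat → SW at lon 14°, lat 5°.
Subsquare k=10, d=3: +10·0.0833333° lon, +3·0.0416667° lat → SW at lon 14.8333°, lat 5.125°.
Extended square 1, 9: +1·0.00833333° lon, +9·0.00416667° lat → SW at lon 14.8417°, lat 5.1625°.
Cell spans 0.00833333° lon × 0.00416667° lat. Centre is SW corner plus half of each.
latitude 5.16458, longitude 14.84583.

5.16458, 14.84583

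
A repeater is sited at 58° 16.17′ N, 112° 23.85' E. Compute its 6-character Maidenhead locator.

Shift to the Maidenhead origin (180°W, 90°S): lon 292.3975, lat 148.2695.
Field: 292.3975/20 → 14 → O, 148.2695/10 → 14 → O; chars OO.
Square: 12.3975/2 → 6, 8.2695/1 → 8; chars 68.
Subsquare: 0.3975/0.0833333 → 4 → e, 0.2695/0.0416667 → 6 → g; chars eg.

OO68eg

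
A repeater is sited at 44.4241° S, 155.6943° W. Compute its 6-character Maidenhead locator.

Shift to the Maidenhead origin (180°W, 90°S): lon 24.3057, lat 45.5759.
Field: 24.3057/20 → 1 → B, 45.5759/10 → 4 → E; chars BE.
Square: 4.3057/2 → 2, 5.5759/1 → 5; chars 25.
Subsquare: 0.3057/0.0833333 → 3 → d, 0.5759/0.0416667 → 13 → n; chars dn.

BE25dn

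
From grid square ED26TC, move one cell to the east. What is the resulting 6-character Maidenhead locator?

Longitude subsquare t = 19; +1 → 20 = u.
The latitude characters are unchanged.

ED26uc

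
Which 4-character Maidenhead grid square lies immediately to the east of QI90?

RI00

Longitude square 9; +1 → 10, wraps to 0, carry into field.
Longitude field Q = 16; +1 → 17 = R.
The latitude characters are unchanged.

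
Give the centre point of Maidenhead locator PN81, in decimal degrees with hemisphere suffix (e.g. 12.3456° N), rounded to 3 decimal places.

Field P=15, N=13: +15·20° lon, +13·10° lat → SW at lon 120°, lat 40°.
Square 8, 1: +8·2° lon, +1·1° lat → SW at lon 136°, lat 41°.
Cell spans 2° lon × 1° lat. Centre is SW corner plus half of each.
latitude 41.500° N, longitude 137.000° E.

41.500° N, 137.000° E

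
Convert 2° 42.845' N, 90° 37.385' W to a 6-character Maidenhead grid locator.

EJ42qr

Shift to the Maidenhead origin (180°W, 90°S): lon 89.3769, lat 92.7141.
Field: 89.3769/20 → 4 → E, 92.7141/10 → 9 → J; chars EJ.
Square: 9.3769/2 → 4, 2.7141/1 → 2; chars 42.
Subsquare: 1.3769/0.0833333 → 16 → q, 0.7141/0.0416667 → 17 → r; chars qr.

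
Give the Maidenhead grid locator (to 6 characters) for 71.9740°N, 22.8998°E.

Add 180° to longitude and 90° to latitude: 202.8998, 161.9740.
Field (20°×10°, letters A–R): 202.8998/20 → 10 → K, 161.9740/10 → 16 → Q; chars KQ.
Square (2°×1°, digits 0–9): 2.8998/2 → 1, 1.9740/1 → 1; chars 11.
Subsquare (5′×2.5′, letters a–x): 0.8998/0.0833333 → 10 → k, 0.9740/0.0416667 → 23 → x; chars kx.

KQ11kx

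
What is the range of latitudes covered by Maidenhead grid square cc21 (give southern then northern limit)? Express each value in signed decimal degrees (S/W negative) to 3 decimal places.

-69.000, -68.000

Field C=2, C=2: +2·20° lon, +2·10° lat → SW at lon -140°, lat -70°.
Square 2, 1: +2·2° lon, +1·1° lat → SW at lon -136°, lat -69°.
Cell spans 2° lon × 1° lat.
south -69.000, north -68.000.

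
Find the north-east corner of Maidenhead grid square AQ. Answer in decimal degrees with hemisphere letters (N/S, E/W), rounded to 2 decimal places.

80.00° N, 160.00° W

Field A=0, Q=16: +0·20° lon, +16·10° lat → SW at lon -180°, lat 70°.
Cell spans 20° lon × 10° lat. NE corner is SW corner plus one full cell.
latitude 80.00° N, longitude 160.00° W.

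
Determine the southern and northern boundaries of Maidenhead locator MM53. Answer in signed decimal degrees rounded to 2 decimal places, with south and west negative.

33.00, 34.00

Field M=12, M=12: +12·20° lon, +12·10° lat → SW at lon 60°, lat 30°.
Square 5, 3: +5·2° lon, +3·1° lat → SW at lon 70°, lat 33°.
Cell spans 2° lon × 1° lat.
south 33.00, north 34.00.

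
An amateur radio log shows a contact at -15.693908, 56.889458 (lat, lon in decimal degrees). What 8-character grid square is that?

LH84kh63

Shift to the Maidenhead origin (180°W, 90°S): lon 236.88946, lat 74.30609.
Field: 236.88946/20 → 11 → L, 74.30609/10 → 7 → H; chars LH.
Square: 16.88946/2 → 8, 4.30609/1 → 4; chars 84.
Subsquare: 0.88946/0.0833333 → 10 → k, 0.30609/0.0416667 → 7 → h; chars kh.
Extended square: 0.05612/0.00833333 → 6, 0.01443/0.00416667 → 3; chars 63.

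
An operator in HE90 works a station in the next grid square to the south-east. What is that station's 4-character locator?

ID09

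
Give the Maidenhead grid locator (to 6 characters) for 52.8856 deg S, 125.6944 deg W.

Add 180° to longitude and 90° to latitude: 54.3056, 37.1144.
Field: 54.3056/20 → 2 → C, 37.1144/10 → 3 → D; chars CD.
Square: 14.3056/2 → 7, 7.1144/1 → 7; chars 77.
Subsquare: 0.3056/0.0833333 → 3 → d, 0.1144/0.0416667 → 2 → c; chars dc.

CD77dc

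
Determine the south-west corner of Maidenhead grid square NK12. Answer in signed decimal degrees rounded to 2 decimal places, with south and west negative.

Field N=13, K=10: +13·20° lon, +10·10° lat → SW at lon 80°, lat 10°.
Square 1, 2: +1·2° lon, +2·1° lat → SW at lon 82°, lat 12°.
latitude 12.00, longitude 82.00.

12.00, 82.00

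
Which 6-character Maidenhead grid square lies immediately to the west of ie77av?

IE67xv

Longitude subsquare a = 0; −1 → -1, wraps to 23 = x, carry into square.
Longitude square 7; −1 → 6.
The latitude characters are unchanged.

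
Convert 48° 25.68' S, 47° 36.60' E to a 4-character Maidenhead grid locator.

LE31

Add 180° to longitude and 90° to latitude: 227.61, 41.57.
Field (20°×10°, letters A–R): 227.61/20 → 11 → L, 41.57/10 → 4 → E; chars LE.
Square (2°×1°, digits 0–9): 7.61/2 → 3, 1.57/1 → 1; chars 31.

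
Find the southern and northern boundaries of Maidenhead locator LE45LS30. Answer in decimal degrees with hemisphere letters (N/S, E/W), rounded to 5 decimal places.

44.25000° S, 44.24583° S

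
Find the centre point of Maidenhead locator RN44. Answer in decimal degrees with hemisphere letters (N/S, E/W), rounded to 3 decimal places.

44.500° N, 169.000° E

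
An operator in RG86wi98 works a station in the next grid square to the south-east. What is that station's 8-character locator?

Longitude extended square 9; +1 → 10, wraps to 0, carry into subsquare.
Longitude subsquare w = 22; +1 → 23 = x.
Latitude extended square 8; −1 → 7.

RG86xi07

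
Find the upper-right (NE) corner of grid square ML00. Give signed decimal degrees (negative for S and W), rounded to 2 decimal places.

21.00, 62.00

Field M=12, L=11: +12·20° lon, +11·10° lat → SW at lon 60°, lat 20°.
Square 0, 0: +0·2° lon, +0·1° lat → SW at lon 60°, lat 20°.
Cell spans 2° lon × 1° lat. NE corner is SW corner plus one full cell.
latitude 21.00, longitude 62.00.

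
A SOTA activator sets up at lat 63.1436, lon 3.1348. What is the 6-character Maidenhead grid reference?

JP13nd

Offset from 180°W / 90°S: lon 183.1348°, lat 153.1436°.
Field (20°×10°, letters A–R): 183.1348/20 → 9 → J, 153.1436/10 → 15 → P; chars JP.
Square (2°×1°, digits 0–9): 3.1348/2 → 1, 3.1436/1 → 3; chars 13.
Subsquare (5′×2.5′, letters a–x): 1.1348/0.0833333 → 13 → n, 0.1436/0.0416667 → 3 → d; chars nd.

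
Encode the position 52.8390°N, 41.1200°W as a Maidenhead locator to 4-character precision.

GO92

Shift to the Maidenhead origin (180°W, 90°S): lon 138.88, lat 142.84.
Field: 138.88/20 → 6 → G, 142.84/10 → 14 → O; chars GO.
Square: 18.88/2 → 9, 2.84/1 → 2; chars 92.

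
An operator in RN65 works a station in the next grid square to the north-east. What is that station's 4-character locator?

Longitude square 6; +1 → 7.
Latitude square 5; +1 → 6.

RN76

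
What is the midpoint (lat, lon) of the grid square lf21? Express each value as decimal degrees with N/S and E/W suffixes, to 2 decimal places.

38.50° S, 45.00° E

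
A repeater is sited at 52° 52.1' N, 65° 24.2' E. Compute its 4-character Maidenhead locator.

Add 180° to longitude and 90° to latitude: 245.40, 142.87.
Field: 245.40/20 → 12 → M, 142.87/10 → 14 → O; chars MO.
Square: 5.40/2 → 2, 2.87/1 → 2; chars 22.

MO22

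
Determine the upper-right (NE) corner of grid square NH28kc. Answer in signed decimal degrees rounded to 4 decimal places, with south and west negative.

Field N=13, H=7: +13·20° lon, +7·10° lat → SW at lon 80°, lat -20°.
Square 2, 8: +2·2° lon, +8·1° lat → SW at lon 84°, lat -12°.
Subsquare k=10, c=2: +10·0.0833333° lon, +2·0.0416667° lat → SW at lon 84.8333°, lat -11.9167°.
Cell spans 0.0833333° lon × 0.0416667° lat. NE corner is SW corner plus one full cell.
latitude -11.8750, longitude 84.9167.

-11.8750, 84.9167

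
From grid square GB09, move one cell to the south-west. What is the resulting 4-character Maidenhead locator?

FB98

Longitude square 0; −1 → -1, wraps to 9, carry into field.
Longitude field G = 6; −1 → 5 = F.
Latitude square 9; −1 → 8.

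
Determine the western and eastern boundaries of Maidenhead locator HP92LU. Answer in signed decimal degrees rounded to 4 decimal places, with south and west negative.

-21.0833, -21.0000

Field H=7, P=15: +7·20° lon, +15·10° lat → SW at lon -40°, lat 60°.
Square 9, 2: +9·2° lon, +2·1° lat → SW at lon -22°, lat 62°.
Subsquare l=11, u=20: +11·0.0833333° lon, +20·0.0416667° lat → SW at lon -21.0833°, lat 62.8333°.
Cell spans 0.0833333° lon × 0.0416667° lat.
west -21.0833, east -21.0000.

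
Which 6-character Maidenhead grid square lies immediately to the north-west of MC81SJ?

Longitude subsquare s = 18; −1 → 17 = r.
Latitude subsquare j = 9; +1 → 10 = k.

MC81rk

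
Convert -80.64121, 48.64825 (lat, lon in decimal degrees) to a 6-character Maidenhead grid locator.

Shift to the Maidenhead origin (180°W, 90°S): lon 228.6482, lat 9.3588.
Field (20°×10°, letters A–R): lon ⌊228.6482/20⌋ = 11 → L; lat ⌊9.3588/10⌋ = 0 → A.
Square (2°×1°, digits 0–9): lon ⌊8.6482/2⌋ = 4; lat ⌊9.3588/1⌋ = 9.
Subsquare (5′×2.5′, letters a–x): lon ⌊0.6482/0.0833333⌋ = 7 → h; lat ⌊0.3588/0.0416667⌋ = 8 → i.

LA49hi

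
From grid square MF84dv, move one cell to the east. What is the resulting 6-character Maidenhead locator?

Longitude subsquare d = 3; +1 → 4 = e.
The latitude characters are unchanged.

MF84ev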